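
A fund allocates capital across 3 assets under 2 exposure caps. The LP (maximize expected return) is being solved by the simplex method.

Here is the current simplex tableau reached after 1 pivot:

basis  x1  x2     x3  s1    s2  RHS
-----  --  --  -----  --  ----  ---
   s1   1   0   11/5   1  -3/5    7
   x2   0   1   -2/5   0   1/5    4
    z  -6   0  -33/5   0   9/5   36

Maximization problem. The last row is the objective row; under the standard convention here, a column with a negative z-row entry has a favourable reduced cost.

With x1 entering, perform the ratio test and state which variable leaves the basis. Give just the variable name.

Ratios: row 1 (s1): 7/1 = 7; row 2 (x2): entry 0 ≤ 0, skip.
Minimum ratio 7 is in the s1 row, so s1 leaves.

s1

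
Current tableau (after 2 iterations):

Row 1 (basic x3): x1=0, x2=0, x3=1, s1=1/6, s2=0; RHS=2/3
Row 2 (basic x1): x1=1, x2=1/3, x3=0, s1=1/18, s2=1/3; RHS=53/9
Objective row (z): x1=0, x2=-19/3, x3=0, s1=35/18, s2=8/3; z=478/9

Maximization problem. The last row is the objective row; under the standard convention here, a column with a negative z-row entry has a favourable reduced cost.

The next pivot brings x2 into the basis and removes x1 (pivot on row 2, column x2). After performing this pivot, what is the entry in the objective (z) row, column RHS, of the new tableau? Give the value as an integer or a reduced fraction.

165

Pivot element is row 2, column x2: 1/3.
Normalize row 2: new (row 2, RHS) = (53/9)/(1/3) = 53/3.
z-row ← z-row − (-19/3)·(new row 2): 478/9 − (-19/3)·(53/3) = 165.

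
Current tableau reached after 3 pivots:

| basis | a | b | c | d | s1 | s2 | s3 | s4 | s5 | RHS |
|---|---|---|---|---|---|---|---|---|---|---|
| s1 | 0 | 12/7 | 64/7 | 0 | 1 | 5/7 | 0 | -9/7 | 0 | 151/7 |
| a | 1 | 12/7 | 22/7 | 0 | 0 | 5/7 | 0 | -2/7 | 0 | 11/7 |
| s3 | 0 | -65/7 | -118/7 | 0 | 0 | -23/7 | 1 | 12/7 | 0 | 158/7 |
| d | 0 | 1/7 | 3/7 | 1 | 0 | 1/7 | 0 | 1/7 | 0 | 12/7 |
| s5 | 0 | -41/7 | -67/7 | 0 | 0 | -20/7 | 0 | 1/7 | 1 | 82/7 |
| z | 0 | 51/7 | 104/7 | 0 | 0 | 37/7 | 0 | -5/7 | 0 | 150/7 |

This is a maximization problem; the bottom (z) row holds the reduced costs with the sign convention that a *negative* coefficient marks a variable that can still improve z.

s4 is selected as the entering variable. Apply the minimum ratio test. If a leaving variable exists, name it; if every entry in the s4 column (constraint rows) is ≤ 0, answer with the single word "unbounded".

Ratios: row 1 (s1): entry -9/7 ≤ 0, skip; row 2 (a): entry -2/7 ≤ 0, skip; row 3 (s3): (158/7)/(12/7) = 79/6; row 4 (d): (12/7)/(1/7) = 12; row 5 (s5): (82/7)/(1/7) = 82.
Minimum ratio is in the d row, so d leaves.

d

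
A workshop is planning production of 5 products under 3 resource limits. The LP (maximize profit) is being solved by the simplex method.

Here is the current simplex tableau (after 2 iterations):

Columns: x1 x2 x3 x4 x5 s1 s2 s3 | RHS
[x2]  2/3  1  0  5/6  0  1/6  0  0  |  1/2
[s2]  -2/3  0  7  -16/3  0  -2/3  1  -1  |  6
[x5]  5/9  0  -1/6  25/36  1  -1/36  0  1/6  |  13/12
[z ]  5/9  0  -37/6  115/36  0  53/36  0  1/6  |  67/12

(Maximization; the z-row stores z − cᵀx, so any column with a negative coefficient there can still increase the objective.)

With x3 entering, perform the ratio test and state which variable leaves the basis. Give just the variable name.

Ratios: row 1 (x2): entry 0 ≤ 0, skip; row 2 (s2): 6/7 = 6/7; row 3 (x5): entry -1/6 ≤ 0, skip.
Minimum ratio 6/7 is in the s2 row, so s2 leaves.

s2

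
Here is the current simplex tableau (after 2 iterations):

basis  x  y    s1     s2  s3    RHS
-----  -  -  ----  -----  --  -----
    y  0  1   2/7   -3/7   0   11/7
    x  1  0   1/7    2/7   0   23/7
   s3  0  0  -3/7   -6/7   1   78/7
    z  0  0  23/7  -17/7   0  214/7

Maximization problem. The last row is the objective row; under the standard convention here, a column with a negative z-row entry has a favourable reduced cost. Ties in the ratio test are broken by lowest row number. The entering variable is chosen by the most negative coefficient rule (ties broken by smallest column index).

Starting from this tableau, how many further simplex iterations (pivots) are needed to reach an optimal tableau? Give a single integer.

1

pivot: s2 in, x out → z = 117/2
No improving column remains; optimal.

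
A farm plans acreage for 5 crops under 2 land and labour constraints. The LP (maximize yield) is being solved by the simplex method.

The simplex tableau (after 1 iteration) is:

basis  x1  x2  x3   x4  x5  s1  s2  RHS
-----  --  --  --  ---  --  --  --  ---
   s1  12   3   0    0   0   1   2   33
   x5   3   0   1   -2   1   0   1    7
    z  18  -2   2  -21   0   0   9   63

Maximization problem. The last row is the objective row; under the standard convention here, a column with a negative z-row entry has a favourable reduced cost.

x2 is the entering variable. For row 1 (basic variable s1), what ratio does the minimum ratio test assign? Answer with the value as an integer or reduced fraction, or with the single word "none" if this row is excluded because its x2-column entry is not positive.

Ratio = RHS / (x2 entry) = 33 / 3 = 11.

11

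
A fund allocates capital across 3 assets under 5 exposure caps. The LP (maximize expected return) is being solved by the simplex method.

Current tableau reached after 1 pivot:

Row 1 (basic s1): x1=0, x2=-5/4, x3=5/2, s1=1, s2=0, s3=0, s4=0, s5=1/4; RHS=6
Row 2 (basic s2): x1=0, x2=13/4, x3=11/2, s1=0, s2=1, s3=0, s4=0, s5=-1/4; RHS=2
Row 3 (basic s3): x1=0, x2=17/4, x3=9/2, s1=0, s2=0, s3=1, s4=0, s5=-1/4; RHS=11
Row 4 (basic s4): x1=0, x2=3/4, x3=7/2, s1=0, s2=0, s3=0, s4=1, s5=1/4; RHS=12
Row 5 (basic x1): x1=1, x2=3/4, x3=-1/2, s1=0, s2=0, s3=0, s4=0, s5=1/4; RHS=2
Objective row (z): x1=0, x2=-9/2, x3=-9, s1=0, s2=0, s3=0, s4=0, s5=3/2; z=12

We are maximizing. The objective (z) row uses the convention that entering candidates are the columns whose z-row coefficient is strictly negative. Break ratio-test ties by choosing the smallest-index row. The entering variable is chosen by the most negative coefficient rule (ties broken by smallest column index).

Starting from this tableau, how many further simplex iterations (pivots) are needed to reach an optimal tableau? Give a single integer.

pivot: x3 in, s2 out → z = 168/11
No improving column remains; optimal.

1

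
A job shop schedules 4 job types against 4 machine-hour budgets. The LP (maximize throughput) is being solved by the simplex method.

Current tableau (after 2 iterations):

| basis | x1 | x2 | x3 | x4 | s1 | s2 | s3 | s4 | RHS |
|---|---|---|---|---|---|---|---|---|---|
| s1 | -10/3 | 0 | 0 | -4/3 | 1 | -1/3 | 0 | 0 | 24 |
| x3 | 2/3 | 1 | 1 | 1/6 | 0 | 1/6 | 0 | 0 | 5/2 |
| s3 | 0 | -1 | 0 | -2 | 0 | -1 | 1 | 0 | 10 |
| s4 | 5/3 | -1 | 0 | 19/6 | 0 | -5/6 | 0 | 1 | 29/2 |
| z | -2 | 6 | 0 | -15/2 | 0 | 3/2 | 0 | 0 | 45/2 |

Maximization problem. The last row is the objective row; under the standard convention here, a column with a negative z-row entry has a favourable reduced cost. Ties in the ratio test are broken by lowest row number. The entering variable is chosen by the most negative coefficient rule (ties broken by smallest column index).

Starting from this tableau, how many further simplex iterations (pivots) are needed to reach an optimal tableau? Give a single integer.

pivot: x4 in, s4 out → z = 1080/19
pivot: s2 in, x3 out → z = 243/4
No improving column remains; optimal.

2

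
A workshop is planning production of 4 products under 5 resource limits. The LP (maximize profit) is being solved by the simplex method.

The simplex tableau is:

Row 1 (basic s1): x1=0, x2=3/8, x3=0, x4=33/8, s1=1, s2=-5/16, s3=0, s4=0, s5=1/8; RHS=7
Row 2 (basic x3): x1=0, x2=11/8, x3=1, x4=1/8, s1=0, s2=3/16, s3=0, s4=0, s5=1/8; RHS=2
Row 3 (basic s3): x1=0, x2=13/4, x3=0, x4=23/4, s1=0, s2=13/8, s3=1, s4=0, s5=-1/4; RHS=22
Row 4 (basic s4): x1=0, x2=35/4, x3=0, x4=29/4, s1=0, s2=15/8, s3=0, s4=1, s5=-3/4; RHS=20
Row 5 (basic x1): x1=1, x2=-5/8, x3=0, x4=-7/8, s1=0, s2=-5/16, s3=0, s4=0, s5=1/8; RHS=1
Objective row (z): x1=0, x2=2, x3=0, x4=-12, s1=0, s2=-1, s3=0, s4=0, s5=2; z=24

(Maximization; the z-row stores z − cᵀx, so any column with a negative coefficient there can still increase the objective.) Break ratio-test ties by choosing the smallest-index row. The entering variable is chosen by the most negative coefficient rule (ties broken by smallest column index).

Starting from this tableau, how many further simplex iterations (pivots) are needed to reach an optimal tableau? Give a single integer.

2

pivot: x4 in, s1 out → z = 488/11
pivot: s2 in, s4 out → z = 2017/40
No improving column remains; optimal.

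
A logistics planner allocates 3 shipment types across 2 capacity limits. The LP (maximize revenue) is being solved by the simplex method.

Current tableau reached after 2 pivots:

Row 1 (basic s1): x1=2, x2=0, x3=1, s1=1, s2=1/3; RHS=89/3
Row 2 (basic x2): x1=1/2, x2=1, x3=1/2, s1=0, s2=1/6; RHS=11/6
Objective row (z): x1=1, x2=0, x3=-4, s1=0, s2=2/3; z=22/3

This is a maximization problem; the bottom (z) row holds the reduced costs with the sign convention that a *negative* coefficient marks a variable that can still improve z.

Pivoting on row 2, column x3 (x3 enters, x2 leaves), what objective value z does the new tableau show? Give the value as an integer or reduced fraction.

22

Minimum ratio for x3: (11/6)/(1/2) = 11/3.
z changes by −(z-row coeff of x3)·ratio = −(-4)·(11/3) = 44/3.
New z = 22/3 + (44/3) = 22.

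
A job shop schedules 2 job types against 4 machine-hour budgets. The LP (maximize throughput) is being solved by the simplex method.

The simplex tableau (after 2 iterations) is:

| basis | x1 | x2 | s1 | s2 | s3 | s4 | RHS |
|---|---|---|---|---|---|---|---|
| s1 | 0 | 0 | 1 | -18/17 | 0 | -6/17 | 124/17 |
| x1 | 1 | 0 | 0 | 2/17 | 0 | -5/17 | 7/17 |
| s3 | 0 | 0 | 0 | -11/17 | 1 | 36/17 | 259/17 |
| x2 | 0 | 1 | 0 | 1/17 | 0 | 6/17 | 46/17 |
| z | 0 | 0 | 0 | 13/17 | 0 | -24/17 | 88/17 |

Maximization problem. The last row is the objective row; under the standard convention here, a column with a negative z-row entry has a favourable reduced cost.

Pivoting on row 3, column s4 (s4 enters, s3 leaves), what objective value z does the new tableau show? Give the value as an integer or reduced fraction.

Minimum ratio for s4: (259/17)/(36/17) = 259/36.
z changes by −(z-row coeff of s4)·ratio = −(-24/17)·(259/36) = 518/51.
New z = 88/17 + (518/51) = 46/3.

46/3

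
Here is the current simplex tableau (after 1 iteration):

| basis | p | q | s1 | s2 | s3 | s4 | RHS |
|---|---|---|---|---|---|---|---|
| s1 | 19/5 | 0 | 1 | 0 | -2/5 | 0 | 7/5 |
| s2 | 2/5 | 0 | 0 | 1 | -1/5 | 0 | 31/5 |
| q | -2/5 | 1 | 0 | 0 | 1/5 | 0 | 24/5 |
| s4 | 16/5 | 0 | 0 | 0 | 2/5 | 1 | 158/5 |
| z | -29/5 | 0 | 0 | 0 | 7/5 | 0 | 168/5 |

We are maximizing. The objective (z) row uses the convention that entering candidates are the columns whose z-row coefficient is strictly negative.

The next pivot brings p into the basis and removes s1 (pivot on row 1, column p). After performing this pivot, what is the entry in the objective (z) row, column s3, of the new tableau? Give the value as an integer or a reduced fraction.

15/19

Pivot element is row 1, column p: 19/5.
Normalize row 1: new (row 1, s3) = (-2/5)/(19/5) = -2/19.
z-row ← z-row − (-29/5)·(new row 1): 7/5 − (-29/5)·(-2/19) = 15/19.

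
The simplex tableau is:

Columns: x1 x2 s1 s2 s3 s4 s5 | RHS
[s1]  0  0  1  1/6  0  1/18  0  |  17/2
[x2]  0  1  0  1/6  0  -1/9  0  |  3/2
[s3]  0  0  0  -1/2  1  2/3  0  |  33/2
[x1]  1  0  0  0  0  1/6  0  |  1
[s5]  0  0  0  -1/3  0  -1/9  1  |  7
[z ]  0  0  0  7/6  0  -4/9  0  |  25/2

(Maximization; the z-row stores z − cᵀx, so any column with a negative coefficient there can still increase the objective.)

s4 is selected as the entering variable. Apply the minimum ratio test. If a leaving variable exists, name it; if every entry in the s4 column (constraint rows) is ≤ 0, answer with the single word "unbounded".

Ratios: row 1 (s1): (17/2)/(1/18) = 153; row 2 (x2): entry -1/9 ≤ 0, skip; row 3 (s3): (33/2)/(2/3) = 99/4; row 4 (x1): 1/(1/6) = 6; row 5 (s5): entry -1/9 ≤ 0, skip.
Minimum ratio is in the x1 row, so x1 leaves.

x1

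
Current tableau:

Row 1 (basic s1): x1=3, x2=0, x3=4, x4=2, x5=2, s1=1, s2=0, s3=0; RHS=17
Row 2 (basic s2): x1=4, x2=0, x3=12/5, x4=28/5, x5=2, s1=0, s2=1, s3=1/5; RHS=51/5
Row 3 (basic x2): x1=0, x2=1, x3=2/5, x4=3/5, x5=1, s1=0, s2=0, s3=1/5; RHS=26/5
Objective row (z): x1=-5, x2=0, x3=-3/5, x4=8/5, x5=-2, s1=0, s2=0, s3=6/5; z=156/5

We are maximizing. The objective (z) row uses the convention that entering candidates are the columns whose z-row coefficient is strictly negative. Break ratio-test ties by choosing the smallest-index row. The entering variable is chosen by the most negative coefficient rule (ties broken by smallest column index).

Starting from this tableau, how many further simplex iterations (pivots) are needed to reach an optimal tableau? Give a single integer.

pivot: x1 in, s2 out → z = 879/20
No improving column remains; optimal.

1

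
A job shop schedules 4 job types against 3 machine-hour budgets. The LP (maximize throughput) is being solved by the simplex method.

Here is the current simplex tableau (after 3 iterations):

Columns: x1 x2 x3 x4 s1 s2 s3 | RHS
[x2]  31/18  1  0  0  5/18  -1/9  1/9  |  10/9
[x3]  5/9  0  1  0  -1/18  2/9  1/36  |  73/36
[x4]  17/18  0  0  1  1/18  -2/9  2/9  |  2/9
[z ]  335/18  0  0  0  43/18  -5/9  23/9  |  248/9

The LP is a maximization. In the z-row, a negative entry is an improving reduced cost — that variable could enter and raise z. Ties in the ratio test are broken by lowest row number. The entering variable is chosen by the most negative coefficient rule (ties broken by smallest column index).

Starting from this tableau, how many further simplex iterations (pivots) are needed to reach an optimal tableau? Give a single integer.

pivot: s2 in, x3 out → z = 261/8
No improving column remains; optimal.

1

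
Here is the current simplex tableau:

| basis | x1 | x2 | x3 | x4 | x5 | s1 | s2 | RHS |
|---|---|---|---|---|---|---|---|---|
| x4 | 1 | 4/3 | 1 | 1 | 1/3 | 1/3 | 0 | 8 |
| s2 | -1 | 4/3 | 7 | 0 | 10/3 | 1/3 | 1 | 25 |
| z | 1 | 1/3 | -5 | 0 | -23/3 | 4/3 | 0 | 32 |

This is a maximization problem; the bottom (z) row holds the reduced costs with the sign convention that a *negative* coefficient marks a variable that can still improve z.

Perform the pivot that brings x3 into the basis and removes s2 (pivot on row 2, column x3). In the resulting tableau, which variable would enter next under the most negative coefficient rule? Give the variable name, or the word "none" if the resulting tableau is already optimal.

x5

Pivot element 7. New z-row = old z-row − (-5)·(row 2/7).
Updated z-row coefficients: x1: 2/7, x2: 9/7, x3: 0, x4: 0, x5: -37/7, s1: 11/7, s2: 5/7.
The most negative is -37/7 in column x5, so x5 would enter next.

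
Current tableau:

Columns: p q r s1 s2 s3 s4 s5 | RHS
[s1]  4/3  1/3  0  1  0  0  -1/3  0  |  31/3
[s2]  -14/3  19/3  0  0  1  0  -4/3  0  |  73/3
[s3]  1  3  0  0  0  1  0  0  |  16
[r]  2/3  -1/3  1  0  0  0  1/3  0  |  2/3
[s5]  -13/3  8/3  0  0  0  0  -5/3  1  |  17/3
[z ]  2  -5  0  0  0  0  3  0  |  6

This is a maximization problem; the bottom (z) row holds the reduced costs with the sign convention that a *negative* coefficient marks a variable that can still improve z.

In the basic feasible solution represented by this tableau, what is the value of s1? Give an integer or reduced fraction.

31/3

s1 is basic (row 1); its value is the RHS of that row: 31/3.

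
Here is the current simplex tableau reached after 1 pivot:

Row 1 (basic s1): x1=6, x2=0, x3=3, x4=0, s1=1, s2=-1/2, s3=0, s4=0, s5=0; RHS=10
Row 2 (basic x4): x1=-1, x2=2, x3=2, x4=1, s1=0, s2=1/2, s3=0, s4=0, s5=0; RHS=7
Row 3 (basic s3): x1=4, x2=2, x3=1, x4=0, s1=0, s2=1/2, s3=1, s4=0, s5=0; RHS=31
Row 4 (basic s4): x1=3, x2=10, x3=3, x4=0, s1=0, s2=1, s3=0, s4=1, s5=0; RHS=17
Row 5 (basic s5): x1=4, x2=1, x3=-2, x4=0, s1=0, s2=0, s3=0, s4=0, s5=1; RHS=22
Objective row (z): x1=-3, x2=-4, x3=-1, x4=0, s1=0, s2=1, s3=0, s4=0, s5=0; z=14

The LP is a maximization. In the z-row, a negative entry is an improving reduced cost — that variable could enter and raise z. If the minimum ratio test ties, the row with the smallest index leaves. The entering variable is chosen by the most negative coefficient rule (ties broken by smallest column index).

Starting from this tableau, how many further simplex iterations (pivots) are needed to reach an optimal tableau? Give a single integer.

2

pivot: x2 in, s4 out → z = 104/5
pivot: x1 in, s1 out → z = 119/5
No improving column remains; optimal.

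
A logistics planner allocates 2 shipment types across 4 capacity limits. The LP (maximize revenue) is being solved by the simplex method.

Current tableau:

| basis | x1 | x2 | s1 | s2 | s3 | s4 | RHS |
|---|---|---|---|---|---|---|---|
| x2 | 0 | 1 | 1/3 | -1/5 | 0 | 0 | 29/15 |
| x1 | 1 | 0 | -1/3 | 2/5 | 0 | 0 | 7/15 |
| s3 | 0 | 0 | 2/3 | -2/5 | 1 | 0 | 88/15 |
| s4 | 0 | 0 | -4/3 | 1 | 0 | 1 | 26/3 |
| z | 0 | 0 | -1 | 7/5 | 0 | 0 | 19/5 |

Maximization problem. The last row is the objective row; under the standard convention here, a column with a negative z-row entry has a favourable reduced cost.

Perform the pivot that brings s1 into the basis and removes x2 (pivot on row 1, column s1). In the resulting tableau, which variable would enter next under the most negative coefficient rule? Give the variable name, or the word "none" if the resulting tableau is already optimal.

Pivot element 1/3. New z-row = old z-row − (-1)·(row 1/(1/3)).
Updated z-row coefficients: x1: 0, x2: 3, s1: 0, s2: 4/5, s3: 0, s4: 0.
No coefficient is strictly negative; the tableau after this pivot is optimal.

none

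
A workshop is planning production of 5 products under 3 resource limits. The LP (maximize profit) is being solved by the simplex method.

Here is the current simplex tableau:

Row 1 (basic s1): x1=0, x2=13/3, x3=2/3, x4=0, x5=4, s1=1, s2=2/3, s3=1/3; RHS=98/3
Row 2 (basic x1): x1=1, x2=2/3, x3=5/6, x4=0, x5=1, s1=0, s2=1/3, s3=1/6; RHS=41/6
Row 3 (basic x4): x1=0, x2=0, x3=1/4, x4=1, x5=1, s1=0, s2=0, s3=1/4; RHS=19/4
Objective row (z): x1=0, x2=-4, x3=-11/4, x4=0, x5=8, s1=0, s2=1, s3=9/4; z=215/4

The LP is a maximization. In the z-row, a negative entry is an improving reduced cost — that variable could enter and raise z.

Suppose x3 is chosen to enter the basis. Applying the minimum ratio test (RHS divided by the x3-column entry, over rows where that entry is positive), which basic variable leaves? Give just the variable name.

x1

Ratios: row 1 (s1): (98/3)/(2/3) = 49; row 2 (x1): (41/6)/(5/6) = 41/5; row 3 (x4): (19/4)/(1/4) = 19.
Minimum ratio 41/5 is in the x1 row, so x1 leaves.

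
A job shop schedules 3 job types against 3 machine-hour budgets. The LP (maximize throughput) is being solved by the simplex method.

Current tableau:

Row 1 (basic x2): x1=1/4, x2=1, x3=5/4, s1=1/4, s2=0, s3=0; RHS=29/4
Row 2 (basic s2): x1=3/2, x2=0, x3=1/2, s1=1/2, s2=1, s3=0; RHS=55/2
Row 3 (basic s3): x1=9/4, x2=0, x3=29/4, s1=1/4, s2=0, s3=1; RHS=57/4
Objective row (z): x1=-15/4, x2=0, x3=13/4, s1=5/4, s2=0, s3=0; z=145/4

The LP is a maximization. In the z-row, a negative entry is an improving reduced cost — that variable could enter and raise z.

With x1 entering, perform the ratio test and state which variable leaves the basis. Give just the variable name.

Ratios: row 1 (x2): (29/4)/(1/4) = 29; row 2 (s2): (55/2)/(3/2) = 55/3; row 3 (s3): (57/4)/(9/4) = 19/3.
Minimum ratio 19/3 is in the s3 row, so s3 leaves.

s3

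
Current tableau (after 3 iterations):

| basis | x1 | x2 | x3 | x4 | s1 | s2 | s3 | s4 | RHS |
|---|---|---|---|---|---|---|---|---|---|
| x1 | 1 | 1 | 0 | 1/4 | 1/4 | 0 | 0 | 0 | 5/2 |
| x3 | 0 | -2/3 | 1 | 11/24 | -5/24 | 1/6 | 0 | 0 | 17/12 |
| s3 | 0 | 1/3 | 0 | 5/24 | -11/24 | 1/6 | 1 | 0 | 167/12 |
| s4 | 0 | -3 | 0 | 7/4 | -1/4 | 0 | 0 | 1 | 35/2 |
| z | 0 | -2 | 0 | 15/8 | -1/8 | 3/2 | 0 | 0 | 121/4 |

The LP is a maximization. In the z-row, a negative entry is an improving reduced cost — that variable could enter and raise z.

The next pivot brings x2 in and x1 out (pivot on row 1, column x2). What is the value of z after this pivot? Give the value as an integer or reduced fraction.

141/4

Minimum ratio for x2: (5/2)/1 = 5/2.
z changes by −(z-row coeff of x2)·ratio = −(-2)·(5/2) = 5.
New z = 121/4 + 5 = 141/4.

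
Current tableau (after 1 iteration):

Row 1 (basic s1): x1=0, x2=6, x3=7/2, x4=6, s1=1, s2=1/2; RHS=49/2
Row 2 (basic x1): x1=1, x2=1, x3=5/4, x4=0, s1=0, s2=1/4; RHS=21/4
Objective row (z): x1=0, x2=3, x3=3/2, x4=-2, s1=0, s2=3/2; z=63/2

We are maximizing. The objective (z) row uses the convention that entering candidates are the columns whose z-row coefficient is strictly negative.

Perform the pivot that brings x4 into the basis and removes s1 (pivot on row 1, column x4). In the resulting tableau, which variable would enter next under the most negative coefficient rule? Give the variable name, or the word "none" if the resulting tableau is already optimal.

Pivot element 6. New z-row = old z-row − (-2)·(row 1/6).
Updated z-row coefficients: x1: 0, x2: 5, x3: 8/3, x4: 0, s1: 1/3, s2: 5/3.
No coefficient is strictly negative; the tableau after this pivot is optimal.

none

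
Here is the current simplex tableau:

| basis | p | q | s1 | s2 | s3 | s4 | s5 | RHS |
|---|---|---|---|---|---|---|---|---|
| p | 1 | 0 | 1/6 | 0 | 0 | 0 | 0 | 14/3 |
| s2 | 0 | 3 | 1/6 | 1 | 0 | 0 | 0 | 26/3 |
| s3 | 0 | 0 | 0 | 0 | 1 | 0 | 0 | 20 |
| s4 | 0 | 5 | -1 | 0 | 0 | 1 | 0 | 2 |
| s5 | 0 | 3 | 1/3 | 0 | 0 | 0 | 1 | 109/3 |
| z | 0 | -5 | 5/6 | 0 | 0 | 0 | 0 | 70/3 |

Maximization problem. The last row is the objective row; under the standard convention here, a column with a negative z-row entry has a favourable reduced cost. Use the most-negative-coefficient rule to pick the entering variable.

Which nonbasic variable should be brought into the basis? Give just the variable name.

Objective-row coefficients: p: 0, q: -5, s1: 5/6, s2: 0, s3: 0, s4: 0, s5: 0.
The most negative is -5 in column q, so q enters.

q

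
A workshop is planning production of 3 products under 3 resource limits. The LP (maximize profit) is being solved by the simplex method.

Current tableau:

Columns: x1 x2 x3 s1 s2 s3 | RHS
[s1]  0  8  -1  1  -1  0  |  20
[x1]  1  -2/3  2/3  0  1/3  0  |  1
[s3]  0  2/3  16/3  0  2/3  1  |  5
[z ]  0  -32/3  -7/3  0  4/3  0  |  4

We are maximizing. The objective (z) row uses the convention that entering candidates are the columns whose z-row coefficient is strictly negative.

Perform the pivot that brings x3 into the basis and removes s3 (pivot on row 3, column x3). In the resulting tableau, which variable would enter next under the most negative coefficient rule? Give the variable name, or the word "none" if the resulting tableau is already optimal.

Pivot element 16/3. New z-row = old z-row − (-7/3)·(row 3/(16/3)).
Updated z-row coefficients: x1: 0, x2: -83/8, x3: 0, s1: 0, s2: 13/8, s3: 7/16.
The most negative is -83/8 in column x2, so x2 would enter next.

x2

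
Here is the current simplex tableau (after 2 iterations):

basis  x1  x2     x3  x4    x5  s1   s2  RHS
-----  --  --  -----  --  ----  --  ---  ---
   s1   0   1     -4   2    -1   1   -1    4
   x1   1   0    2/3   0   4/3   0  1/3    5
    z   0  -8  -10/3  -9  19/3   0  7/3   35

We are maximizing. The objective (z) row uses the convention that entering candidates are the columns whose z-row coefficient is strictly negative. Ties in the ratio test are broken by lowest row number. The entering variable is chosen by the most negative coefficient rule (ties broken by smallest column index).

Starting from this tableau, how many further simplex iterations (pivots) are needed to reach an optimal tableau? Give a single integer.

3

pivot: x4 in, s1 out → z = 53
pivot: x3 in, x1 out → z = 213
pivot: x2 in, x4 out → z = 332
No improving column remains; optimal.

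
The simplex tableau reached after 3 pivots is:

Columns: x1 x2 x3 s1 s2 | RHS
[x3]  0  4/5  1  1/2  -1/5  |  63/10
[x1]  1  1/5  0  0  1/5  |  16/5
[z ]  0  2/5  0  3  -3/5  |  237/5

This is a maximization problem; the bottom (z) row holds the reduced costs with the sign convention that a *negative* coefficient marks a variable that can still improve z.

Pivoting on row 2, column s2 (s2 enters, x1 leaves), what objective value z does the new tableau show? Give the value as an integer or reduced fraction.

57

Minimum ratio for s2: (16/5)/(1/5) = 16.
z changes by −(z-row coeff of s2)·ratio = −(-3/5)·16 = 48/5.
New z = 237/5 + (48/5) = 57.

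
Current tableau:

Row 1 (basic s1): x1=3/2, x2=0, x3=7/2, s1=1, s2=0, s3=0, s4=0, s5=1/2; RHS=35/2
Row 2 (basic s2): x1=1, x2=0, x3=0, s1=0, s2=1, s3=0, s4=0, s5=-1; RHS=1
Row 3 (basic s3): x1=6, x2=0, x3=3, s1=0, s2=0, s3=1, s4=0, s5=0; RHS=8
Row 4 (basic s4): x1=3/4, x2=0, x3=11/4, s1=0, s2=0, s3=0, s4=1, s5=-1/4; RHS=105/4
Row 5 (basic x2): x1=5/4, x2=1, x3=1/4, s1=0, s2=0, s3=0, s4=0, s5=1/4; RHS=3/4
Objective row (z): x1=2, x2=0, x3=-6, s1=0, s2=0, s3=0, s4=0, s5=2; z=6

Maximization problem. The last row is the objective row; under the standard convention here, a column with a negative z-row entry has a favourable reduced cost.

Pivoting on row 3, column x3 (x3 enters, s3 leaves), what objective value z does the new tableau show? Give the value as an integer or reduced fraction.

Minimum ratio for x3: 8/3 = 8/3.
z changes by −(z-row coeff of x3)·ratio = −(-6)·(8/3) = 16.
New z = 6 + 16 = 22.

22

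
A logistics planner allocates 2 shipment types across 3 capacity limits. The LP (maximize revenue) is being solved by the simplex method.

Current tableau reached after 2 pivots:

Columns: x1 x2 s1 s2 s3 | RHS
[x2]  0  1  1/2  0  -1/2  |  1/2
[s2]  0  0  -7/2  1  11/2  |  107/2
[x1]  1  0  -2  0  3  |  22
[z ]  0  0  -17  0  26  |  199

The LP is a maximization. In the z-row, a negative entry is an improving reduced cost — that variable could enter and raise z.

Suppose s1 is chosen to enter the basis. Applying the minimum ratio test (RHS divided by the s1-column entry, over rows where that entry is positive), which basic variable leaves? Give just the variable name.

x2

Ratios: row 1 (x2): (1/2)/(1/2) = 1; row 2 (s2): entry -7/2 ≤ 0, skip; row 3 (x1): entry -2 ≤ 0, skip.
Minimum ratio 1 is in the x2 row, so x2 leaves.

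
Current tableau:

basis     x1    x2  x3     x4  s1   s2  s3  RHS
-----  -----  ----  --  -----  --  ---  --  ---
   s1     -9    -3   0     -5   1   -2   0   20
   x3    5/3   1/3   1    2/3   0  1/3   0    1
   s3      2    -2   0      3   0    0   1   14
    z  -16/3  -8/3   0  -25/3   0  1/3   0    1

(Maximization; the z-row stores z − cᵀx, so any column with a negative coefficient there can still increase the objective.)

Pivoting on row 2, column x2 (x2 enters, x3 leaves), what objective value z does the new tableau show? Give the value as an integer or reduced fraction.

9

Minimum ratio for x2: 1/(1/3) = 3.
z changes by −(z-row coeff of x2)·ratio = −(-8/3)·3 = 8.
New z = 1 + 8 = 9.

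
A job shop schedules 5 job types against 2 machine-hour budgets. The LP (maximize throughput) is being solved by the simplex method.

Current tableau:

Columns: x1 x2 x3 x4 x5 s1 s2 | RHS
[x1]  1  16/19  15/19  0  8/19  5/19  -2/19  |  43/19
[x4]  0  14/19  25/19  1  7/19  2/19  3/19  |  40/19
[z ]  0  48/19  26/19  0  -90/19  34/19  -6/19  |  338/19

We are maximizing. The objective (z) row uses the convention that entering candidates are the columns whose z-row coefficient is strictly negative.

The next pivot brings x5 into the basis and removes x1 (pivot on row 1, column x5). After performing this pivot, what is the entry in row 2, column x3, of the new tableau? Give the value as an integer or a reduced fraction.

5/8

Pivot element is row 1, column x5: 8/19.
Normalize row 1: new (row 1, x3) = (15/19)/(8/19) = 15/8.
row 2 ← row 2 − (7/19)·(new row 1): 25/19 − (7/19)·(15/8) = 5/8.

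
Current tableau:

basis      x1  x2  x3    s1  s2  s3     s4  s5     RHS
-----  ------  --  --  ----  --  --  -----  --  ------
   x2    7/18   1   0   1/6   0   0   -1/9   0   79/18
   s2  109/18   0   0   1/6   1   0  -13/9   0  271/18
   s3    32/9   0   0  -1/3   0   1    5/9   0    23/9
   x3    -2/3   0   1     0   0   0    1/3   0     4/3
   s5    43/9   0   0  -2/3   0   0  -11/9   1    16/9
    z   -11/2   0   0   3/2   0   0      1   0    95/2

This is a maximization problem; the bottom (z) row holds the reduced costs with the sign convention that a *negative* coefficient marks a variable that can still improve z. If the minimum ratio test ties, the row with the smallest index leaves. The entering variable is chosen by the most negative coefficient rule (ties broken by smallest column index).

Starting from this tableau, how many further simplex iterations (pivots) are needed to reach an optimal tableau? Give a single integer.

2

pivot: x1 in, s5 out → z = 4261/86
pivot: s4 in, s3 out → z = 449/9
No improving column remains; optimal.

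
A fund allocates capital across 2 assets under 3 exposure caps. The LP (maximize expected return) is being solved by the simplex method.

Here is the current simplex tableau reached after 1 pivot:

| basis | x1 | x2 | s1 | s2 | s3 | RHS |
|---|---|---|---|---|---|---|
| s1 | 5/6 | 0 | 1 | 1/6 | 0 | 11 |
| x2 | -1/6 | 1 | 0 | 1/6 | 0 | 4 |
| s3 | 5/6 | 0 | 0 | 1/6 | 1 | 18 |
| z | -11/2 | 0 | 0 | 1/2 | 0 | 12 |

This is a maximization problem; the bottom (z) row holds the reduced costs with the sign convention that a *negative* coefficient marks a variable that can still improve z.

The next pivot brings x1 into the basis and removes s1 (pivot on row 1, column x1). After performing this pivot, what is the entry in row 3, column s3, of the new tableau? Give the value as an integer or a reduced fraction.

Pivot element is row 1, column x1: 5/6.
Normalize row 1: new (row 1, s3) = 0/(5/6) = 0.
row 3 ← row 3 − (5/6)·(new row 1): 1 − (5/6)·0 = 1.

1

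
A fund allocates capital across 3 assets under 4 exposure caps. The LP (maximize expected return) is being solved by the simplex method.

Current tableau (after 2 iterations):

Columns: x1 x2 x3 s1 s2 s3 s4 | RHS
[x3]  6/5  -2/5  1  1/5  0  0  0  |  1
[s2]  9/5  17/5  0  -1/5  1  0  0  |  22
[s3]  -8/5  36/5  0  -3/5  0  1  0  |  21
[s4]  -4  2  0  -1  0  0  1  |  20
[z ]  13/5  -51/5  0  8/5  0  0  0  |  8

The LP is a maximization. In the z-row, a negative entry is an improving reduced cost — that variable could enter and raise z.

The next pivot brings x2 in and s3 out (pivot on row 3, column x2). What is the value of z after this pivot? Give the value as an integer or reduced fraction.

Minimum ratio for x2: 21/(36/5) = 35/12.
z changes by −(z-row coeff of x2)·ratio = −(-51/5)·(35/12) = 119/4.
New z = 8 + (119/4) = 151/4.

151/4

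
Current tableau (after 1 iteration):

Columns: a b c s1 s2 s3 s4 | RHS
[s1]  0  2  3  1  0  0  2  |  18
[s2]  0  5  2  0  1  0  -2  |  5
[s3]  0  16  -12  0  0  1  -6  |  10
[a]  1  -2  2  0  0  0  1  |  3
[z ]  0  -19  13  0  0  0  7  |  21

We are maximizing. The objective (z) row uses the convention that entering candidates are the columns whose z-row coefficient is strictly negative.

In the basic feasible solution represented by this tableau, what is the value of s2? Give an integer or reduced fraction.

s2 is basic (row 2); its value is the RHS of that row: 5.

5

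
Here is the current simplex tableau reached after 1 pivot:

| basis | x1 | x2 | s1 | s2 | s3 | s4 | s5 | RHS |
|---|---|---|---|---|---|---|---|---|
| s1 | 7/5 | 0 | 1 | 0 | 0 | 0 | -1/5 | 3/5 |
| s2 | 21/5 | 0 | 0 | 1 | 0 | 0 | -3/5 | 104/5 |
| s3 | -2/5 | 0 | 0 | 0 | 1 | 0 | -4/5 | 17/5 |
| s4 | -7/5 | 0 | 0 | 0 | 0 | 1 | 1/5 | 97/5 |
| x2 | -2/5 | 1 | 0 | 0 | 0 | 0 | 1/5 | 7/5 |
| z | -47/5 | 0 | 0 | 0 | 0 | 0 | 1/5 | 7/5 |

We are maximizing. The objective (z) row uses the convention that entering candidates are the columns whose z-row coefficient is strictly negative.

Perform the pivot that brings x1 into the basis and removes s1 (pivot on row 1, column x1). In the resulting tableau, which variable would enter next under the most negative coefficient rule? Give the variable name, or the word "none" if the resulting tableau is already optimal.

Pivot element 7/5. New z-row = old z-row − (-47/5)·(row 1/(7/5)).
Updated z-row coefficients: x1: 0, x2: 0, s1: 47/7, s2: 0, s3: 0, s4: 0, s5: -8/7.
The most negative is -8/7 in column s5, so s5 would enter next.

s5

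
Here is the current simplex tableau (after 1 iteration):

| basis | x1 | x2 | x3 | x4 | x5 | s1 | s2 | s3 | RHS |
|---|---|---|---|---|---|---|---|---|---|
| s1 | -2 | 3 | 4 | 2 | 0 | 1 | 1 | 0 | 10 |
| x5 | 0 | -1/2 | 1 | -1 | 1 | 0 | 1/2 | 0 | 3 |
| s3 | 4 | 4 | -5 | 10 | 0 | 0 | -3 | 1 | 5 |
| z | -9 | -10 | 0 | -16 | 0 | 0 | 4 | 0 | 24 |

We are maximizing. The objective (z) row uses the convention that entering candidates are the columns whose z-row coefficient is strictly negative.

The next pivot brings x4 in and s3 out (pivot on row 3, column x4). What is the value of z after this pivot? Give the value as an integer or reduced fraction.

32

Minimum ratio for x4: 5/10 = 1/2.
z changes by −(z-row coeff of x4)·ratio = −(-16)·(1/2) = 8.
New z = 24 + 8 = 32.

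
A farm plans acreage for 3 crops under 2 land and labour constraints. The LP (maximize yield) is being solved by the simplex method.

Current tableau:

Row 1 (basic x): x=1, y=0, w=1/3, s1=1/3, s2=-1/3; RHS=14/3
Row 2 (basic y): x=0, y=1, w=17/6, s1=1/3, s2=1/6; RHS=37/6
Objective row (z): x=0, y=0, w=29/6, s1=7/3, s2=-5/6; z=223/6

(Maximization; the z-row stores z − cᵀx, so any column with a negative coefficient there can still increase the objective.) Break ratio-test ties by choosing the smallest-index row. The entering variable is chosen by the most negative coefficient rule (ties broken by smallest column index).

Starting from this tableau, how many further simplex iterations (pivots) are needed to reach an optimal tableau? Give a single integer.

pivot: s2 in, y out → z = 68
No improving column remains; optimal.

1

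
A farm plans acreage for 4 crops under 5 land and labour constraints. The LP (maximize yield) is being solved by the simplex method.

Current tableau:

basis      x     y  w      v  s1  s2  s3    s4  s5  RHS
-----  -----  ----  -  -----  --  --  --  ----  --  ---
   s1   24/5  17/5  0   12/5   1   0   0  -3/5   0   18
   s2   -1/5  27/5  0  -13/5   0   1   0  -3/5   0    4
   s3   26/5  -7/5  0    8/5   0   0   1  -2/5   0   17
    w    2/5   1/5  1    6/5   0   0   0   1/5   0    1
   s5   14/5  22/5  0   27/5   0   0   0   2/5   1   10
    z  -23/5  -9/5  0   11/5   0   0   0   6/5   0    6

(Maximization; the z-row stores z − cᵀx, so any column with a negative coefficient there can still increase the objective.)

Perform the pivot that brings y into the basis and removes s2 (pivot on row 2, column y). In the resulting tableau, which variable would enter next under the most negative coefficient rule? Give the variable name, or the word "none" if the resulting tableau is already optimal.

x

Pivot element 27/5. New z-row = old z-row − (-9/5)·(row 2/(27/5)).
Updated z-row coefficients: x: -14/3, y: 0, w: 0, v: 4/3, s1: 0, s2: 1/3, s3: 0, s4: 1, s5: 0.
The most negative is -14/3 in column x, so x would enter next.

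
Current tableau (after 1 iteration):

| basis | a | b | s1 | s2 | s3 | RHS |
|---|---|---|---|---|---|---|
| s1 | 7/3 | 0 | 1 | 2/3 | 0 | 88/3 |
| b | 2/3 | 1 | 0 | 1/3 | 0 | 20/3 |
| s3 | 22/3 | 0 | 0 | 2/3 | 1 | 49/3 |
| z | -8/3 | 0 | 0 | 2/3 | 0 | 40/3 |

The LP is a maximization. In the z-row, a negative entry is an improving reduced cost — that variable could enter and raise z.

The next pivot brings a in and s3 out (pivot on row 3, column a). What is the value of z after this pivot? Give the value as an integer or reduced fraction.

212/11

Minimum ratio for a: (49/3)/(22/3) = 49/22.
z changes by −(z-row coeff of a)·ratio = −(-8/3)·(49/22) = 196/33.
New z = 40/3 + (196/33) = 212/11.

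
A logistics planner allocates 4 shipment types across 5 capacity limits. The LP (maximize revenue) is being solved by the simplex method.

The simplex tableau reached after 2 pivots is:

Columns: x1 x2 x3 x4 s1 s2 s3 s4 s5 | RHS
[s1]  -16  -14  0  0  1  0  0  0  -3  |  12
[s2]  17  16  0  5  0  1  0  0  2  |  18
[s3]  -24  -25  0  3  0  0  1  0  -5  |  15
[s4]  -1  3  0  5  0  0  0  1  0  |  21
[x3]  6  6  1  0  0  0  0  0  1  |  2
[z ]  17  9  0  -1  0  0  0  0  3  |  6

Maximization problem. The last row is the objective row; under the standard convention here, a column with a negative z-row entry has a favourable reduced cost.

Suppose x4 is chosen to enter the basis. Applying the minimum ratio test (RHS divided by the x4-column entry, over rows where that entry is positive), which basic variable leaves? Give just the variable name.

Ratios: row 1 (s1): entry 0 ≤ 0, skip; row 2 (s2): 18/5 = 18/5; row 3 (s3): 15/3 = 5; row 4 (s4): 21/5 = 21/5; row 5 (x3): entry 0 ≤ 0, skip.
Minimum ratio 18/5 is in the s2 row, so s2 leaves.

s2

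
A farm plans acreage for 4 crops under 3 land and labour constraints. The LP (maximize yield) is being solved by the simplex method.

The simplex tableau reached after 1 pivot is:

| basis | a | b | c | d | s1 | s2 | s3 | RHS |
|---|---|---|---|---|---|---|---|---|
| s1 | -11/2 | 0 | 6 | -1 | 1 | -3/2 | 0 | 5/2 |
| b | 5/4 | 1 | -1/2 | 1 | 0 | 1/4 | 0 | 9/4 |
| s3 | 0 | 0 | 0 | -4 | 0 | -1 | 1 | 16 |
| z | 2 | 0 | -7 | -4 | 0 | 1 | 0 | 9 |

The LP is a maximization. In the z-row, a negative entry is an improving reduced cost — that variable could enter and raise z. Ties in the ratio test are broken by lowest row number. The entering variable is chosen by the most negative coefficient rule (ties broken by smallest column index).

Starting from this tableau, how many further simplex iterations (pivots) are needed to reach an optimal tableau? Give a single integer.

3

pivot: c in, s1 out → z = 143/12
pivot: d in, b out → z = 567/22
pivot: s2 in, d out → z = 80/3
No improving column remains; optimal.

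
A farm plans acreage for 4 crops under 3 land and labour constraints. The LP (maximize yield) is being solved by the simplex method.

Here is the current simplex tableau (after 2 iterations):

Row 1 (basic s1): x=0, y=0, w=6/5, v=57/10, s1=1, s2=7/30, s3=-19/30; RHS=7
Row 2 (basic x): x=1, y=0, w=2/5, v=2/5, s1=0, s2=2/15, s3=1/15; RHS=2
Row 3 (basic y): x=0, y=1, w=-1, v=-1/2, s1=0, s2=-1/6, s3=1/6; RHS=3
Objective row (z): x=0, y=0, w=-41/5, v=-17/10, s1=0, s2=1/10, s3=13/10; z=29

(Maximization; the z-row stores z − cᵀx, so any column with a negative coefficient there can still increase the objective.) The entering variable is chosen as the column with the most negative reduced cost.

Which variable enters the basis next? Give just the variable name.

w

Objective-row coefficients: x: 0, y: 0, w: -41/5, v: -17/10, s1: 0, s2: 1/10, s3: 13/10.
The most negative is -41/5 in column w, so w enters.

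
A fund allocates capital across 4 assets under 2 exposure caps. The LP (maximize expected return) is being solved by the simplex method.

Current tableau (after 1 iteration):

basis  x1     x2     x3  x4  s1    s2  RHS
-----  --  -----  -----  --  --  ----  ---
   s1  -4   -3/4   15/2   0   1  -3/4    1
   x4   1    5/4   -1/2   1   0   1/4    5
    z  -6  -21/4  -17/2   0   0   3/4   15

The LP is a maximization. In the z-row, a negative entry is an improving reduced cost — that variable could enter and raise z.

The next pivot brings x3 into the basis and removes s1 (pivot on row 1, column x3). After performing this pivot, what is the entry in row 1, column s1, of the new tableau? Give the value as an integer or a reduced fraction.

2/15

Pivot element is row 1, column x3: 15/2.
Normalize row 1: new (row 1, s1) = 1/(15/2) = 2/15.
Row 1 is the pivot row, so the entry is 2/15.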